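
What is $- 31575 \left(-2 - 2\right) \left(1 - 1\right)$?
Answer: $0$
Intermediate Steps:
$- 31575 \left(-2 - 2\right) \left(1 - 1\right) = - 31575 \left(\left(-4\right) 0\right) = \left(-31575\right) 0 = 0$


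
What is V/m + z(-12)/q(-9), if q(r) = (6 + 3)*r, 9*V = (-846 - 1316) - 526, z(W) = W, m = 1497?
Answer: -692/13473 ≈ -0.051362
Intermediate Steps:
V = -896/3 (V = ((-846 - 1316) - 526)/9 = (-2162 - 526)/9 = (⅑)*(-2688) = -896/3 ≈ -298.67)
q(r) = 9*r
V/m + z(-12)/q(-9) = -896/3/1497 - 12/(9*(-9)) = -896/3*1/1497 - 12/(-81) = -896/4491 - 12*(-1/81) = -896/4491 + 4/27 = -692/13473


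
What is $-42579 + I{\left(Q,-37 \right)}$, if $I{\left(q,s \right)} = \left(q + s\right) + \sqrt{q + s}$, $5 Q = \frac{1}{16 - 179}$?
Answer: $- \frac{34732041}{815} + \frac{2 i \sqrt{6144285}}{815} \approx -42616.0 + 6.0829 i$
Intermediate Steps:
$Q = - \frac{1}{815}$ ($Q = \frac{1}{5 \left(16 - 179\right)} = \frac{1}{5 \left(-163\right)} = \frac{1}{5} \left(- \frac{1}{163}\right) = - \frac{1}{815} \approx -0.001227$)
$I{\left(q,s \right)} = q + s + \sqrt{q + s}$
$-42579 + I{\left(Q,-37 \right)} = -42579 - \left(\frac{30156}{815} - \sqrt{- \frac{1}{815} - 37}\right) = -42579 - \left(\frac{30156}{815} - \frac{2 i \sqrt{6144285}}{815}\right) = - \frac{34732041}{815} + \frac{2 i \sqrt{6144285}}{815}$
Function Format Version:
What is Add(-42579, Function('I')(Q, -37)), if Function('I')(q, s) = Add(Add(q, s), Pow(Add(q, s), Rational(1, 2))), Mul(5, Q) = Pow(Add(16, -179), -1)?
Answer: Add(Rational(-34732041, 815), Mul(Rational(2, 815), I, Pow(6144285, Rational(1, 2)))) ≈ Add(-42616., Mul(6.0829, I))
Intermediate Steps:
Q = Rational(-1, 815) (Q = Mul(Rational(1, 5), Pow(Add(16, -179), -1)) = Mul(Rational(1, 5), Pow(-163, -1)) = Mul(Rational(1, 5), Rational(-1, 163)) = Rational(-1, 815) ≈ -0.0012270)
Function('I')(q, s) = Add(q, s, Pow(Add(q, s), Rational(1, 2)))
Add(-42579, Function('I')(Q, -37)) = Add(-42579, Add(Rational(-1, 815), -37, Pow(Add(Rational(-1, 815), -37), Rational(1, 2)))) = Add(-42579, Add(Rational(-1, 815), -37, Pow(Rational(-30156, 815), Rational(1, 2)))) = Add(-42579, Add(Rational(-1, 815), -37, Mul(Rational(2, 815), I, Pow(6144285, Rational(1, 2))))) = Add(-42579, Add(Rational(-30156, 815), Mul(Rational(2, 815), I, Pow(6144285, Rational(1, 2))))) = Add(Rational(-34732041, 815), Mul(Rational(2, 815), I, Pow(6144285, Rational(1, 2))))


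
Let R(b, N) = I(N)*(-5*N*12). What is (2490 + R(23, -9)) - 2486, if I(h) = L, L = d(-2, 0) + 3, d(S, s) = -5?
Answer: -1076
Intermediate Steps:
L = -2 (L = -5 + 3 = -2)
I(h) = -2
R(b, N) = 120*N (R(b, N) = -2*(-5*N)*12 = -(-120)*N = 120*N)
(2490 + R(23, -9)) - 2486 = (2490 + 120*(-9)) - 2486 = (2490 - 1080) - 2486 = 1410 - 2486 = -1076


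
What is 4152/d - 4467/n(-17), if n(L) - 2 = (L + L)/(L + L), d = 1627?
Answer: -2418451/1627 ≈ -1486.4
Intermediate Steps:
n(L) = 3 (n(L) = 2 + (L + L)/(L + L) = 2 + (2*L)/((2*L)) = 2 + (2*L)*(1/(2*L)) = 2 + 1 = 3)
4152/d - 4467/n(-17) = 4152/1627 - 4467/3 = 4152*(1/1627) - 4467*⅓ = 4152/1627 - 1489 = -2418451/1627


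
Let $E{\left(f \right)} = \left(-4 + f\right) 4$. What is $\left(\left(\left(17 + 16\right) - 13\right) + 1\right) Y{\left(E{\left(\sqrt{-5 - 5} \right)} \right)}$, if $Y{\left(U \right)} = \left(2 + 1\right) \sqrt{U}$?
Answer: $126 \sqrt{-4 + i \sqrt{10}} \approx 93.402 + 268.75 i$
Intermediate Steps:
$E{\left(f \right)} = -16 + 4 f$
$Y{\left(U \right)} = 3 \sqrt{U}$
$\left(\left(\left(17 + 16\right) - 13\right) + 1\right) Y{\left(E{\left(\sqrt{-5 - 5} \right)} \right)} = \left(\left(\left(17 + 16\right) - 13\right) + 1\right) 3 \sqrt{-16 + 4 \sqrt{-5 - 5}} = \left(\left(33 - 13\right) + 1\right) 3 \sqrt{-16 + 4 \sqrt{-10}} = \left(20 + 1\right) 3 \sqrt{-16 + 4 i \sqrt{10}} = 21 \cdot 3 \sqrt{-16 + 4 i \sqrt{10}} = 63 \sqrt{-16 + 4 i \sqrt{10}}$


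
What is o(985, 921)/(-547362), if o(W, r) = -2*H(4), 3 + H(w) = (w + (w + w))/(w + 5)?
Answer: -5/821043 ≈ -6.0898e-6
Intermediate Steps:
H(w) = -3 + 3*w/(5 + w) (H(w) = -3 + (w + (w + w))/(w + 5) = -3 + (w + 2*w)/(5 + w) = -3 + (3*w)/(5 + w) = -3 + 3*w/(5 + w))
o(W, r) = 10/3 (o(W, r) = -(-30)/(5 + 4) = -(-30)/9 = -2*(-5/3) = 10/3)
o(985, 921)/(-547362) = (10/3)/(-547362) = (10/3)*(-1/547362) = -5/821043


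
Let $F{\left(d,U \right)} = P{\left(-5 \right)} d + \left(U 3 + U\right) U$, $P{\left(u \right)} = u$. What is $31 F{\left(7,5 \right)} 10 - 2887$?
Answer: $17263$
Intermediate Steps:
$F{\left(d,U \right)} = - 5 d + 4 U^{2}$ ($F{\left(d,U \right)} = - 5 d + \left(U 3 + U\right) U = - 5 d + \left(3 U + U\right) U = - 5 d + 4 U U = - 5 d + 4 U^{2}$)
$31 F{\left(7,5 \right)} 10 - 2887 = 31 \left(\left(-5\right) 7 + 4 \cdot 5^{2}\right) 10 - 2887 = 31 \left(-35 + 4 \cdot 25\right) 10 - 2887 = 31 \left(-35 + 100\right) 10 - 2887 = 31 \cdot 65 \cdot 10 - 2887 = 2015 \cdot 10 - 2887 = 20150 - 2887 = 17263$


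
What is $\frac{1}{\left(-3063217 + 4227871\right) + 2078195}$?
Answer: $\frac{1}{3242849} \approx 3.0837 \cdot 10^{-7}$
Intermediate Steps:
$\frac{1}{\left(-3063217 + 4227871\right) + 2078195} = \frac{1}{1164654 + 2078195} = \frac{1}{3242849}$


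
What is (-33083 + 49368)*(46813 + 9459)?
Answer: 916389520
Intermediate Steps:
(-33083 + 49368)*(46813 + 9459) = 16285*56272 = 916389520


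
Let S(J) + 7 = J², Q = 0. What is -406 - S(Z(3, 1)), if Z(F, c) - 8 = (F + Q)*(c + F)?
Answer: -799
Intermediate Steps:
Z(F, c) = 8 + F*(F + c) (Z(F, c) = 8 + (F + 0)*(c + F) = 8 + F*(F + c))
S(J) = -7 + J²
-406 - S(Z(3, 1)) = -406 - (-7 + (8 + 3² + 3*1)²) = -406 - (-7 + (8 + 9 + 3)²) = -406 - (-7 + 20²) = -406 - (-7 + 400) = -406 - 1*393 = -406 - 393 = -799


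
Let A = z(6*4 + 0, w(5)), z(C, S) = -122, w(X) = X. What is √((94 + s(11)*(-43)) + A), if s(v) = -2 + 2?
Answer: 2*I*√7 ≈ 5.2915*I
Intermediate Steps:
s(v) = 0
A = -122
√((94 + s(11)*(-43)) + A) = √((94 + 0*(-43)) - 122) = √((94 + 0) - 122) = √(94 - 122) = √(-28) = 2*I*√7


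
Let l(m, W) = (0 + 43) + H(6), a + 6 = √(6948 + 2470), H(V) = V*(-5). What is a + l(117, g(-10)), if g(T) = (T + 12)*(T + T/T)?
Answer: 7 + √9418 ≈ 104.05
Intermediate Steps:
H(V) = -5*V
a = -6 + √9418 (a = -6 + √(6948 + 2470) = -6 + √9418 ≈ 91.046)
g(T) = (1 + T)*(12 + T) (g(T) = (12 + T)*(T + 1) = (12 + T)*(1 + T) = (1 + T)*(12 + T))
l(m, W) = 13 (l(m, W) = (0 + 43) - 5*6 = 43 - 30 = 13)
a + l(117, g(-10)) = (-6 + √9418) + 13 = 7 + √9418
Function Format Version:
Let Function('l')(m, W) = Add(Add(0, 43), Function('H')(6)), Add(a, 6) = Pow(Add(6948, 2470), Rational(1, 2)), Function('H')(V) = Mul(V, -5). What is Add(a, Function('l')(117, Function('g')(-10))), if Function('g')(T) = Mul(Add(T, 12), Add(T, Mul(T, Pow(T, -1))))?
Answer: Add(7, Pow(9418, Rational(1, 2))) ≈ 104.05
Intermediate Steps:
Function('H')(V) = Mul(-5, V)
a = Add(-6, Pow(9418, Rational(1, 2))) (a = Add(-6, Pow(Add(6948, 2470), Rational(1, 2))) = Add(-6, Pow(9418, Rational(1, 2))) ≈ 91.046)
Function('g')(T) = Mul(Add(1, T), Add(12, T)) (Function('g')(T) = Mul(Add(12, T), Add(T, 1)) = Mul(Add(12, T), Add(1, T)) = Mul(Add(1, T), Add(12, T)))
Function('l')(m, W) = 13 (Function('l')(m, W) = Add(Add(0, 43), Mul(-5, 6)) = Add(43, -30) = 13)
Add(a, Function('l')(117, Function('g')(-10))) = Add(Add(-6, Pow(9418, Rational(1, 2))), 13) = Add(7, Pow(9418, Rational(1, 2)))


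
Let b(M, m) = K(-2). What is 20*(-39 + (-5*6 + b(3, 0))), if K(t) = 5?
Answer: -1280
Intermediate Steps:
b(M, m) = 5
20*(-39 + (-5*6 + b(3, 0))) = 20*(-39 + (-5*6 + 5)) = 20*(-39 + (-30 + 5)) = 20*(-39 - 25) = 20*(-64) = -1280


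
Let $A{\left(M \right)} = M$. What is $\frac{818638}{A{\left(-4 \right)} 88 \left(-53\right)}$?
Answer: $\frac{7723}{176} \approx 43.881$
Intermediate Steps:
$\frac{818638}{A{\left(-4 \right)} 88 \left(-53\right)} = \frac{818638}{\left(-4\right) 88 \left(-53\right)} = \frac{818638}{\left(-352\right) \left(-53\right)} = \frac{818638}{18656} = 818638 \cdot \frac{1}{18656} = \frac{7723}{176}$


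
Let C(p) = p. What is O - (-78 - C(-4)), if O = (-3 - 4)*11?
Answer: -3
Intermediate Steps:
O = -77 (O = -7*11 = -77)
O - (-78 - C(-4)) = -77 - (-78 - 1*(-4)) = -77 - (-78 + 4) = -77 - 1*(-74) = -77 + 74 = -3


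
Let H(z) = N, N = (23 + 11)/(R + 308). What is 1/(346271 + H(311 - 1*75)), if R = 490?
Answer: 399/138162146 ≈ 2.8879e-6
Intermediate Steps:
N = 17/399 (N = (23 + 11)/(490 + 308) = 34/798 = 34*(1/798) = 17/399 ≈ 0.042607)
H(z) = 17/399
1/(346271 + H(311 - 1*75)) = 1/(346271 + 17/399) = 1/(138162146/399) = 399/138162146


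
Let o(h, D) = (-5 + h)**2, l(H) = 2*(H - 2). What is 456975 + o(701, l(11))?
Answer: 941391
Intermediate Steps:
l(H) = -4 + 2*H (l(H) = 2*(-2 + H) = -4 + 2*H)
456975 + o(701, l(11)) = 456975 + (-5 + 701)**2 = 456975 + 696**2 = 456975 + 484416 = 941391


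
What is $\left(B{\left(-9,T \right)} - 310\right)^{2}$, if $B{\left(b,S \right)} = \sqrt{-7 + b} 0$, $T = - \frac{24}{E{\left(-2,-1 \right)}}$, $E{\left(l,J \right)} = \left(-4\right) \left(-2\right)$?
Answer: $96100$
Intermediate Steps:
$E{\left(l,J \right)} = 8$
$T = -3$ ($T = - \frac{24}{8} = \left(-24\right) \frac{1}{8} = -3$)
$B{\left(b,S \right)} = 0$
$\left(B{\left(-9,T \right)} - 310\right)^{2} = \left(0 - 310\right)^{2} = \left(-310\right)^{2} = 96100$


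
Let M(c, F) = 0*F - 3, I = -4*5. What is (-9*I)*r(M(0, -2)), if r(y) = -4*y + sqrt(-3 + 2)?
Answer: 2160 + 180*I ≈ 2160.0 + 180.0*I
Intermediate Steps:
I = -20
M(c, F) = -3 (M(c, F) = 0 - 3 = -3)
r(y) = I - 4*y (r(y) = -4*y + sqrt(-1) = -4*y + I = I - 4*y)
(-9*I)*r(M(0, -2)) = (-9*(-20))*(I - 4*(-3)) = 180*(I + 12) = 180*(12 + I) = 2160 + 180*I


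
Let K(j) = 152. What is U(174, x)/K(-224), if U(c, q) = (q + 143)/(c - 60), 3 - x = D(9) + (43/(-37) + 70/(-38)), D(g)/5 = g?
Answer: 73115/12181584 ≈ 0.0060021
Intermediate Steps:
D(g) = 5*g
x = -27414/703 (x = 3 - (5*9 + (43/(-37) + 70/(-38))) = 3 - (45 + (43*(-1/37) + 70*(-1/38))) = 3 - (45 + (-43/37 - 35/19)) = 3 - (45 - 2112/703) = 3 - 1*29523/703 = 3 - 29523/703 = -27414/703 ≈ -38.996)
U(c, q) = (143 + q)/(-60 + c)
U(174, x)/K(-224) = ((143 - 27414/703)/(-60 + 174))/152 = ((73115/703)/114)*(1/152) = ((1/114)*(73115/703))*(1/152) = (73115/80142)*(1/152) = 73115/12181584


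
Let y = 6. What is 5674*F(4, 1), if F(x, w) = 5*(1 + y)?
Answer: 198590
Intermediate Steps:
F(x, w) = 35 (F(x, w) = 5*(1 + 6) = 5*7 = 35)
5674*F(4, 1) = 5674*35 = 198590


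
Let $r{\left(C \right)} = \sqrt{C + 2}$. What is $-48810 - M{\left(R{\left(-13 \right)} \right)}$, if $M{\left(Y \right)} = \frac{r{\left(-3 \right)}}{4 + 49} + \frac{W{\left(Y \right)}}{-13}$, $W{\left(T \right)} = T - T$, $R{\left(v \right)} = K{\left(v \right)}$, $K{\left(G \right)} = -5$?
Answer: $-48810 - \frac{i}{53} \approx -48810.0 - 0.018868 i$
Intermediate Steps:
$R{\left(v \right)} = -5$
$r{\left(C \right)} = \sqrt{2 + C}$
$W{\left(T \right)} = 0$
$M{\left(Y \right)} = \frac{i}{53}$ ($M{\left(Y \right)} = \frac{\sqrt{2 - 3}}{4 + 49} + \frac{0}{-13} = \frac{\sqrt{-1}}{53} + 0 \left(- \frac{1}{13}\right) = i \frac{1}{53} + 0 = \frac{i}{53} + 0 = \frac{i}{53}$)
$-48810 - M{\left(R{\left(-13 \right)} \right)} = -48810 - \frac{i}{53}$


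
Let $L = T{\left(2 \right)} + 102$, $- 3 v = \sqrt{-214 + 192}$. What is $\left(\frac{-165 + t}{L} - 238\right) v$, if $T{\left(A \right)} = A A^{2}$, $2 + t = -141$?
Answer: $\frac{1204 i \sqrt{22}}{15} \approx 376.48 i$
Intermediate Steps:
$t = -143$ ($t = -2 - 141 = -143$)
$T{\left(A \right)} = A^{3}$
$v = - \frac{i \sqrt{22}}{3}$ ($v = - \frac{\sqrt{-214 + 192}}{3} = - \frac{\sqrt{-22}}{3} = - \frac{i \sqrt{22}}{3} \approx - 1.5635 i$)
$L = 110$ ($L = 2^{3} + 102 = 8 + 102 = 110$)
$\left(\frac{-165 + t}{L} - 238\right) v = \left(\frac{-165 - 143}{110} - 238\right) \left(- \frac{i \sqrt{22}}{3}\right) = \left(\left(-308\right) \frac{1}{110} - 238\right) \left(- \frac{i \sqrt{22}}{3}\right) = \left(- \frac{14}{5} - 238\right) \left(- \frac{i \sqrt{22}}{3}\right) = - \frac{1204 \left(- \frac{i \sqrt{22}}{3}\right)}{5} = \frac{1204 i \sqrt{22}}{15}$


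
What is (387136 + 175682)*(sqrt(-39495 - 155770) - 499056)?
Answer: -280877699808 + 3939726*I*sqrt(3985) ≈ -2.8088e+11 + 2.487e+8*I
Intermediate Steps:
(387136 + 175682)*(sqrt(-39495 - 155770) - 499056) = 562818*(sqrt(-195265) - 499056) = 562818*(7*I*sqrt(3985) - 499056) = 562818*(-499056 + 7*I*sqrt(3985)) = -280877699808 + 3939726*I*sqrt(3985)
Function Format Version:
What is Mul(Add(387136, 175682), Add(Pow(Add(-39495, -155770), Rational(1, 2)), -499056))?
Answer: Add(-280877699808, Mul(3939726, I, Pow(3985, Rational(1, 2)))) ≈ Add(-2.8088e+11, Mul(2.4870e+8, I))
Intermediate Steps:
Mul(Add(387136, 175682), Add(Pow(Add(-39495, -155770), Rational(1, 2)), -499056)) = Mul(562818, Add(Pow(-195265, Rational(1, 2)), -499056)) = Mul(562818, Add(Mul(7, I, Pow(3985, Rational(1, 2))), -499056)) = Mul(562818, Add(-499056, Mul(7, I, Pow(3985, Rational(1, 2))))) = Add(-280877699808, Mul(3939726, I, Pow(3985, Rational(1, 2))))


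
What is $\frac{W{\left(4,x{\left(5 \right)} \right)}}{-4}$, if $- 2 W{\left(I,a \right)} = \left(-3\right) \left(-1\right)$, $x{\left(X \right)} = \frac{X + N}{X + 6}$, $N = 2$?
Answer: $\frac{3}{8} \approx 0.375$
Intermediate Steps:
$x{\left(X \right)} = \frac{2 + X}{6 + X}$ ($x{\left(X \right)} = \frac{X + 2}{X + 6} = \frac{2 + X}{6 + X}$)
$W{\left(I,a \right)} = - \frac{3}{2}$ ($W{\left(I,a \right)} = - \frac{\left(-3\right) \left(-1\right)}{2} = \left(- \frac{1}{2}\right) 3 = - \frac{3}{2}$)
$\frac{W{\left(4,x{\left(5 \right)} \right)}}{-4} = - \frac{3}{2 \left(-4\right)} = \left(- \frac{3}{2}\right) \left(- \frac{1}{4}\right) = \frac{3}{8}$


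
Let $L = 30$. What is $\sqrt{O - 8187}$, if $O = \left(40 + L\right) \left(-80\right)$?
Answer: $i \sqrt{13787} \approx 117.42 i$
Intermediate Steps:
$O = -5600$ ($O = \left(40 + 30\right) \left(-80\right) = 70 \left(-80\right) = -5600$)
$\sqrt{O - 8187} = \sqrt{-5600 - 8187} = \sqrt{-13787} = i \sqrt{13787}$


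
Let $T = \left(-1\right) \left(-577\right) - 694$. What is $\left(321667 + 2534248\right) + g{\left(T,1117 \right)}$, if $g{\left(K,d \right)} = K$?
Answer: $2855798$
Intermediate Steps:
$T = -117$ ($T = 577 - 694 = -117$)
$\left(321667 + 2534248\right) + g{\left(T,1117 \right)} = \left(321667 + 2534248\right) - 117 = 2855915 - 117 = 2855798$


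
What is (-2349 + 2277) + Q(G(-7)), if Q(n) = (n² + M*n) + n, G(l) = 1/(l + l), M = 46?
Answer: -14769/196 ≈ -75.352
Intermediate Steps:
G(l) = 1/(2*l)
Q(n) = n² + 47*n (Q(n) = (n² + 46*n) + n = n² + 47*n)
(-2349 + 2277) + Q(G(-7)) = (-2349 + 2277) + ((½)/(-7))*(47 + (½)/(-7)) = -72 + ((½)*(-⅐))*(47 + (½)*(-⅐)) = -72 - (47 - 1/14)/14 = -72 - 1/14*657/14 = -72 - 657/196 = -14769/196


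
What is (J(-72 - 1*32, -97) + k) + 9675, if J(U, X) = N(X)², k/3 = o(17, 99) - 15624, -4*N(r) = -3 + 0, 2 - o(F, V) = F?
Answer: -595863/16 ≈ -37241.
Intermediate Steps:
o(F, V) = 2 - F
N(r) = ¾ (N(r) = -(-3 + 0)/4 = -¼*(-3) = ¾)
k = -46917 (k = 3*((2 - 1*17) - 15624) = 3*((2 - 17) - 15624) = 3*(-15 - 15624) = 3*(-15639) = -46917)
J(U, X) = 9/16 (J(U, X) = (¾)² = 9/16)
(J(-72 - 1*32, -97) + k) + 9675 = (9/16 - 46917) + 9675 = -750663/16 + 9675 = -595863/16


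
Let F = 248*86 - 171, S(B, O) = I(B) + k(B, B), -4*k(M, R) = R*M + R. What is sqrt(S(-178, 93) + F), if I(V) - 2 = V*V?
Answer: sqrt(179866)/2 ≈ 212.05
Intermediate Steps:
I(V) = 2 + V**2 (I(V) = 2 + V*V = 2 + V**2)
k(M, R) = -R/4 - M*R/4 (k(M, R) = -(R*M + R)/4 = -(M*R + R)/4 = -(R + M*R)/4 = -R/4 - M*R/4)
S(B, O) = 2 + B**2 - B*(1 + B)/4 (S(B, O) = (2 + B**2) - B*(1 + B)/4 = 2 + B**2 - B*(1 + B)/4)
F = 21157 (F = 21328 - 171 = 21157)
sqrt(S(-178, 93) + F) = sqrt((2 - 1/4*(-178) + (3/4)*(-178)**2) + 21157) = sqrt((2 + 89/2 + (3/4)*31684) + 21157) = sqrt((2 + 89/2 + 23763) + 21157) = sqrt(47619/2 + 21157) = sqrt(89933/2) = sqrt(179866)/2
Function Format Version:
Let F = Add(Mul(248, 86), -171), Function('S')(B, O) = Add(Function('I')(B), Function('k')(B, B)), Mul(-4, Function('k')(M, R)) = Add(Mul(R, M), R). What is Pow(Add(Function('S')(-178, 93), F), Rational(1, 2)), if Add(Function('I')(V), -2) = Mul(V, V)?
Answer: Mul(Rational(1, 2), Pow(179866, Rational(1, 2))) ≈ 212.05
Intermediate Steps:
Function('I')(V) = Add(2, Pow(V, 2)) (Function('I')(V) = Add(2, Mul(V, V)) = Add(2, Pow(V, 2)))
Function('k')(M, R) = Add(Mul(Rational(-1, 4), R), Mul(Rational(-1, 4), M, R)) (Function('k')(M, R) = Mul(Rational(-1, 4), Add(Mul(R, M), R)) = Mul(Rational(-1, 4), Add(Mul(M, R), R)) = Mul(Rational(-1, 4), Add(R, Mul(M, R))) = Add(Mul(Rational(-1, 4), R), Mul(Rational(-1, 4), M, R)))
Function('S')(B, O) = Add(2, Pow(B, 2), Mul(Rational(-1, 4), B, Add(1, B))) (Function('S')(B, O) = Add(Add(2, Pow(B, 2)), Mul(Rational(-1, 4), B, Add(1, B))) = Add(2, Pow(B, 2), Mul(Rational(-1, 4), B, Add(1, B))))
F = 21157 (F = Add(21328, -171) = 21157)
Pow(Add(Function('S')(-178, 93), F), Rational(1, 2)) = Pow(Add(Add(2, Mul(Rational(-1, 4), -178), Mul(Rational(3, 4), Pow(-178, 2))), 21157), Rational(1, 2)) = Pow(Add(Add(2, Rational(89, 2), Mul(Rational(3, 4), 31684)), 21157), Rational(1, 2)) = Pow(Add(Add(2, Rational(89, 2), 23763), 21157), Rational(1, 2)) = Pow(Add(Rational(47619, 2), 21157), Rational(1, 2)) = Pow(Rational(89933, 2), Rational(1, 2)) = Mul(Rational(1, 2), Pow(179866, Rational(1, 2)))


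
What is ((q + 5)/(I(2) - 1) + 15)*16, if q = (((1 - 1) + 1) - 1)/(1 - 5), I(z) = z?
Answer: 320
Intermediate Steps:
q = 0 (q = ((0 + 1) - 1)/(-4) = (1 - 1)*(-¼) = 0*(-¼) = 0)
((q + 5)/(I(2) - 1) + 15)*16 = ((0 + 5)/(2 - 1) + 15)*16 = (5/1 + 15)*16 = (5*1 + 15)*16 = (5 + 15)*16 = 20*16 = 320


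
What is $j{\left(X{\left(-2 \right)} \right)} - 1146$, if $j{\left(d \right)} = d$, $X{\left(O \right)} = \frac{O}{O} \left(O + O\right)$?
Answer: $-1150$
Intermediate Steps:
$X{\left(O \right)} = 2 O$ ($X{\left(O \right)} = 1 \cdot 2 O = 2 O$)
$j{\left(X{\left(-2 \right)} \right)} - 1146 = 2 \left(-2\right) - 1146 = -4 - 1146 = -1150$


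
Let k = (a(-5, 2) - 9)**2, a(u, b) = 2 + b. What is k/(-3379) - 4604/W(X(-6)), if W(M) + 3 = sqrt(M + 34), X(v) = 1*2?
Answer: -15556991/10137 ≈ -1534.7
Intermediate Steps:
X(v) = 2
W(M) = -3 + sqrt(34 + M) (W(M) = -3 + sqrt(M + 34) = -3 + sqrt(34 + M))
k = 25 (k = ((2 + 2) - 9)**2 = (4 - 9)**2 = (-5)**2 = 25)
k/(-3379) - 4604/W(X(-6)) = 25/(-3379) - 4604/(-3 + sqrt(34 + 2)) = 25*(-1/3379) - 4604/(-3 + sqrt(36)) = -25/3379 - 4604/(-3 + 6) = -25/3379 - 4604/3 = -15556991/10137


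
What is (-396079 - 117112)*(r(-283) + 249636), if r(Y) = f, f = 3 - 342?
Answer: -127936976727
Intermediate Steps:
f = -339
r(Y) = -339
(-396079 - 117112)*(r(-283) + 249636) = (-396079 - 117112)*(-339 + 249636) = -513191*249297 = -127936976727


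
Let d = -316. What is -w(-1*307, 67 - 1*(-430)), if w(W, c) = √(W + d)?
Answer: -I*√623 ≈ -24.96*I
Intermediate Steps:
w(W, c) = √(-316 + W) (w(W, c) = √(W - 316) = √(-316 + W))
-w(-1*307, 67 - 1*(-430)) = -√(-316 - 1*307) = -√(-316 - 307) = -√(-623) = -I*√623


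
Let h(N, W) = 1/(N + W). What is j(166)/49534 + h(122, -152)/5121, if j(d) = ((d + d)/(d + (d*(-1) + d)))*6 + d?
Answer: 13648303/3804954210 ≈ 0.0035870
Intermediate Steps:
j(d) = 12 + d (j(d) = ((2*d)/(d + (-d + d)))*6 + d = ((2*d)/(d + 0))*6 + d = ((2*d)/d)*6 + d = 2*6 + d = 12 + d)
j(166)/49534 + h(122, -152)/5121 = (12 + 166)/49534 + 1/((122 - 152)*5121) = 178*(1/49534) + (1/5121)/(-30) = 89/24767 - 1/30*1/5121 = 89/24767 - 1/153630 = 13648303/3804954210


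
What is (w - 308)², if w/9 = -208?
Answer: 4752400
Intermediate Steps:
w = -1872 (w = 9*(-208) = -1872)
(w - 308)² = (-1872 - 308)² = (-2180)² = 4752400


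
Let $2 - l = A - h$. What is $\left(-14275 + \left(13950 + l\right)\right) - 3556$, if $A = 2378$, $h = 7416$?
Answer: $1159$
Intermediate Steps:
$l = 5040$ ($l = 2 - \left(2378 - 7416\right) = 2 - -5038 = 2 + 5038 = 5040$)
$\left(-14275 + \left(13950 + l\right)\right) - 3556 = \left(-14275 + \left(13950 + 5040\right)\right) - 3556 = \left(-14275 + 18990\right) - 3556 = 4715 - 3556 = 1159$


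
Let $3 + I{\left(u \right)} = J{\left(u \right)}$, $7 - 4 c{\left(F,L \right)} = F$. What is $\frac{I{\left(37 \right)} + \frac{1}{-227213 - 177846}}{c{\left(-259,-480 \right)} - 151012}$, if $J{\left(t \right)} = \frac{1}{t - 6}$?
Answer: $\frac{74530918}{3790793663639} \approx 1.9661 \cdot 10^{-5}$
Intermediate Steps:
$c{\left(F,L \right)} = \frac{7}{4} - \frac{F}{4}$
$J{\left(t \right)} = \frac{1}{-6 + t}$
$I{\left(u \right)} = -3 + \frac{1}{-6 + u}$
$\frac{I{\left(37 \right)} + \frac{1}{-227213 - 177846}}{c{\left(-259,-480 \right)} - 151012} = \frac{\frac{19 - 111}{-6 + 37} + \frac{1}{-227213 - 177846}}{\left(\frac{7}{4} - - \frac{259}{4}\right) - 151012} = \frac{\frac{19 - 111}{31} + \frac{1}{-405059}}{\left(\frac{7}{4} + \frac{259}{4}\right) - 151012} = \frac{\frac{1}{31} \left(-92\right) - \frac{1}{405059}}{\frac{133}{2} - 151012} = \frac{- \frac{92}{31} - \frac{1}{405059}}{- \frac{301891}{2}} = \left(- \frac{37265459}{12556829}\right) \left(- \frac{2}{301891}\right) = \frac{74530918}{3790793663639}$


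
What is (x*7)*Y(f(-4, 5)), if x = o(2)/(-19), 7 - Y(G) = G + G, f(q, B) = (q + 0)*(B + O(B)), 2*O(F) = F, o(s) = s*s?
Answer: -1876/19 ≈ -98.737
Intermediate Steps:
o(s) = s**2
O(F) = F/2
f(q, B) = 3*B*q/2 (f(q, B) = (q + 0)*(B + B/2) = q*(3*B/2) = 3*B*q/2)
Y(G) = 7 - 2*G (Y(G) = 7 - (G + G) = 7 - 2*G)
x = -4/19 (x = 2**2/(-19) = 4*(-1/19) = -4/19 ≈ -0.21053)
(x*7)*Y(f(-4, 5)) = (-4/19*7)*(7 - 3*5*(-4)) = -28*(7 - 2*(-30))/19 = -28*(7 + 60)/19 = -28/19*67 = -1876/19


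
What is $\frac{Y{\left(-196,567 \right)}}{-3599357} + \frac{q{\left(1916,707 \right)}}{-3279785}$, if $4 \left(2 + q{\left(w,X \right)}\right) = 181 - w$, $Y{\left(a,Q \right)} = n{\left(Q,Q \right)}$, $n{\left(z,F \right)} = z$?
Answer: $- \frac{1164873129}{47220468392980} \approx -2.4669 \cdot 10^{-5}$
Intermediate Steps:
$Y{\left(a,Q \right)} = Q$
$q{\left(w,X \right)} = \frac{173}{4} - \frac{w}{4}$ ($q{\left(w,X \right)} = -2 + \frac{181 - w}{4} = -2 - \left(- \frac{181}{4} + \frac{w}{4}\right) = \frac{173}{4} - \frac{w}{4}$)
$\frac{Y{\left(-196,567 \right)}}{-3599357} + \frac{q{\left(1916,707 \right)}}{-3279785} = \frac{567}{-3599357} + \frac{\frac{173}{4} - 479}{-3279785} = 567 \left(- \frac{1}{3599357}\right) + \left(\frac{173}{4} - 479\right) \left(- \frac{1}{3279785}\right) = - \frac{567}{3599357} - - \frac{1743}{13119140} = - \frac{567}{3599357} + \frac{1743}{13119140} = - \frac{1164873129}{47220468392980}$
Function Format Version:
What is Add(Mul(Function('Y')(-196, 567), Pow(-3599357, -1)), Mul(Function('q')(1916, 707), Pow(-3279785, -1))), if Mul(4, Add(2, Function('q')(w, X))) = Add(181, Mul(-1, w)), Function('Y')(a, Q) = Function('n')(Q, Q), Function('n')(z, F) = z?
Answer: Rational(-1164873129, 47220468392980) ≈ -2.4669e-5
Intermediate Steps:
Function('Y')(a, Q) = Q
Function('q')(w, X) = Add(Rational(173, 4), Mul(Rational(-1, 4), w)) (Function('q')(w, X) = Add(-2, Mul(Rational(1, 4), Add(181, Mul(-1, w)))) = Add(-2, Add(Rational(181, 4), Mul(Rational(-1, 4), w))) = Add(Rational(173, 4), Mul(Rational(-1, 4), w)))
Add(Mul(Function('Y')(-196, 567), Pow(-3599357, -1)), Mul(Function('q')(1916, 707), Pow(-3279785, -1))) = Add(Mul(567, Pow(-3599357, -1)), Mul(Add(Rational(173, 4), Mul(Rational(-1, 4), 1916)), Pow(-3279785, -1))) = Add(Mul(567, Rational(-1, 3599357)), Mul(Add(Rational(173, 4), -479), Rational(-1, 3279785))) = Add(Rational(-567, 3599357), Mul(Rational(-1743, 4), Rational(-1, 3279785))) = Add(Rational(-567, 3599357), Rational(1743, 13119140)) = Rational(-1164873129, 47220468392980)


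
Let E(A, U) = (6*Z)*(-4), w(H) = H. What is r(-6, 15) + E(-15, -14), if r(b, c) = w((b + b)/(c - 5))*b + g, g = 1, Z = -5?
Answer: 641/5 ≈ 128.20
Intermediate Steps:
r(b, c) = 1 + 2*b²/(-5 + c) (r(b, c) = ((b + b)/(c - 5))*b + 1 = ((2*b)/(-5 + c))*b + 1 = (2*b/(-5 + c))*b + 1 = 2*b²/(-5 + c) + 1 = 1 + 2*b²/(-5 + c))
E(A, U) = 120 (E(A, U) = (6*(-5))*(-4) = -30*(-4) = 120)
r(-6, 15) + E(-15, -14) = (-5 + 15 + 2*(-6)²)/(-5 + 15) + 120 = (-5 + 15 + 2*36)/10 + 120 = (-5 + 15 + 72)/10 + 120 = (⅒)*82 + 120 = 41/5 + 120 = 641/5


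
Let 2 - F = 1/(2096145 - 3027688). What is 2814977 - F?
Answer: 2622270256424/931543 ≈ 2.8150e+6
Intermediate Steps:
F = 1863087/931543 (F = 2 - 1/(2096145 - 3027688) = 2 - 1/(-931543) = 2 - 1*(-1/931543) = 2 + 1/931543 = 1863087/931543 ≈ 2.0000)
2814977 - F = 2814977 - 1*1863087/931543 = 2814977 - 1863087/931543 = 2622270256424/931543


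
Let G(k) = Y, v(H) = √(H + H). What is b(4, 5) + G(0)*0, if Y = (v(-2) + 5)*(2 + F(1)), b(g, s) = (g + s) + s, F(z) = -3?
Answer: 14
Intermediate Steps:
v(H) = √2*√H (v(H) = √(2*H) = √2*√H)
b(g, s) = g + 2*s
Y = -5 - 2*I (Y = (√2*√(-2) + 5)*(2 - 3) = (√2*(I*√2) + 5)*(-1) = (2*I + 5)*(-1) = (5 + 2*I)*(-1) = -5 - 2*I ≈ -5.0 - 2.0*I)
G(k) = -5 - 2*I
b(4, 5) + G(0)*0 = (4 + 2*5) + (-5 - 2*I)*0 = (4 + 10) + 0 = 14 + 0 = 14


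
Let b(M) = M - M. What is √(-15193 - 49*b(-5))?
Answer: I*√15193 ≈ 123.26*I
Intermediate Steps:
b(M) = 0
√(-15193 - 49*b(-5)) = √(-15193 - 49*0) = √(-15193 + 0) = √(-15193) = I*√15193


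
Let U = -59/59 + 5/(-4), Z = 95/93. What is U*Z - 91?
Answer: -11569/124 ≈ -93.298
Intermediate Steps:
Z = 95/93 (Z = 95*(1/93) = 95/93 ≈ 1.0215)
U = -9/4 (U = -59*1/59 + 5*(-¼) = -1 - 5/4 = -9/4 ≈ -2.2500)
U*Z - 91 = -9/4*95/93 - 91 = -285/124 - 91 = -11569/124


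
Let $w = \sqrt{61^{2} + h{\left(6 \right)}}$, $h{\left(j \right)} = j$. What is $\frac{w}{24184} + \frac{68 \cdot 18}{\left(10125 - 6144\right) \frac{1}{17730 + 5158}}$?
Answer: $\frac{9338304}{1327} + \frac{\sqrt{3727}}{24184} \approx 7037.2$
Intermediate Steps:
$w = \sqrt{3727}$ ($w = \sqrt{61^{2} + 6} = \sqrt{3721 + 6} = \sqrt{3727} \approx 61.049$)
$\frac{w}{24184} + \frac{68 \cdot 18}{\left(10125 - 6144\right) \frac{1}{17730 + 5158}} = \frac{\sqrt{3727}}{24184} + \frac{68 \cdot 18}{\left(10125 - 6144\right) \frac{1}{17730 + 5158}} = \sqrt{3727} \cdot \frac{1}{24184} + \frac{1224}{3981 \cdot \frac{1}{22888}} = \frac{\sqrt{3727}}{24184} + \frac{1224}{3981 \cdot \frac{1}{22888}} = \frac{\sqrt{3727}}{24184} + \frac{1224}{\frac{3981}{22888}} = \frac{\sqrt{3727}}{24184} + 1224 \cdot \frac{22888}{3981} = \frac{\sqrt{3727}}{24184} + \frac{9338304}{1327} = \frac{9338304}{1327} + \frac{\sqrt{3727}}{24184}$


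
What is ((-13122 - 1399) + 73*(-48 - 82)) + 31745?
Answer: 7734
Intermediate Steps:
((-13122 - 1399) + 73*(-48 - 82)) + 31745 = (-14521 + 73*(-130)) + 31745 = (-14521 - 9490) + 31745 = -24011 + 31745 = 7734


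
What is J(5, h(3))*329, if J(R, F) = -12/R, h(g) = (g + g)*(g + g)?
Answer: -3948/5 ≈ -789.60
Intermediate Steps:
h(g) = 4*g² (h(g) = (2*g)*(2*g) = 4*g²)
J(5, h(3))*329 = -12/5*329 = -3948/5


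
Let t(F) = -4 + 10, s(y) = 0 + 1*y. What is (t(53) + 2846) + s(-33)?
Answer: 2819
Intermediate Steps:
s(y) = y (s(y) = 0 + y = y)
t(F) = 6
(t(53) + 2846) + s(-33) = (6 + 2846) - 33 = 2852 - 33 = 2819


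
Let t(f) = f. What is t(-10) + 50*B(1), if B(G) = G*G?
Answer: 40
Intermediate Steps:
B(G) = G²
t(-10) + 50*B(1) = -10 + 50*1² = -10 + 50*1 = -10 + 50 = 40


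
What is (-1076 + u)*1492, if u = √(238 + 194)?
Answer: -1605392 + 17904*√3 ≈ -1.5744e+6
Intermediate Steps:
u = 12*√3 (u = √432 = 12*√3 ≈ 20.785)
(-1076 + u)*1492 = (-1076 + 12*√3)*1492 = -1605392 + 17904*√3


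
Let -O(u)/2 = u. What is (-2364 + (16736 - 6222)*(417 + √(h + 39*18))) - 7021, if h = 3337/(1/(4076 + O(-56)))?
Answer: 4374953 + 10514*√13976058 ≈ 4.3681e+7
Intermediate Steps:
O(u) = -2*u
h = 13975356 (h = 3337/(1/(4076 - 2*(-56))) = 3337/(1/(4076 + 112)) = 3337/(1/4188) = 3337*4188 = 13975356)
(-2364 + (16736 - 6222)*(417 + √(h + 39*18))) - 7021 = (-2364 + (16736 - 6222)*(417 + √(13975356 + 39*18))) - 7021 = (-2364 + 10514*(417 + √(13975356 + 702))) - 7021 = (-2364 + 10514*(417 + √13976058)) - 7021 = (-2364 + (4384338 + 10514*√13976058)) - 7021 = (4381974 + 10514*√13976058) - 7021 = 4374953 + 10514*√13976058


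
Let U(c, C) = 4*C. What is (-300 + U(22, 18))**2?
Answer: 51984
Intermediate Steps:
(-300 + U(22, 18))**2 = (-300 + 4*18)**2 = (-300 + 72)**2 = (-228)**2 = 51984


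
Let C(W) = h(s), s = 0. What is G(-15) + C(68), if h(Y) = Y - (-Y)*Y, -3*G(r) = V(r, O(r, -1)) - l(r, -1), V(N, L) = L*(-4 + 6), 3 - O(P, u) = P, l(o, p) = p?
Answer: -37/3 ≈ -12.333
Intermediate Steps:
O(P, u) = 3 - P
V(N, L) = 2*L (V(N, L) = L*2 = 2*L)
G(r) = -7/3 + 2*r/3 (G(r) = -(2*(3 - r) - 1*(-1))/3 = -((6 - 2*r) + 1)/3 = -(7 - 2*r)/3 = -7/3 + 2*r/3)
h(Y) = Y + Y² (h(Y) = Y - (-1)*Y² = Y + Y²)
C(W) = 0 (C(W) = 0*(1 + 0) = 0*1 = 0)
G(-15) + C(68) = (-7/3 + (⅔)*(-15)) + 0 = (-7/3 - 10) + 0 = -37/3 + 0 = -37/3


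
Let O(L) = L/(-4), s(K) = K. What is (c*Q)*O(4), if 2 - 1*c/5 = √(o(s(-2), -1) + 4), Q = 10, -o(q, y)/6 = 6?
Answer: -100 + 200*I*√2 ≈ -100.0 + 282.84*I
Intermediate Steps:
o(q, y) = -36 (o(q, y) = -6*6 = -36)
O(L) = -L/4 (O(L) = L*(-¼) = -L/4)
c = 10 - 20*I*√2 (c = 10 - 5*√(-36 + 4) = 10 - 20*I*√2 ≈ 10.0 - 28.284*I)
(c*Q)*O(4) = ((10 - 20*I*√2)*10)*(-¼*4) = (100 - 200*I*√2)*(-1) = -100 + 200*I*√2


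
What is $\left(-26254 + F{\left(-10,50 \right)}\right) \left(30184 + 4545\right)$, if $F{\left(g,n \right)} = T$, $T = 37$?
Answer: $-910490193$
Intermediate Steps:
$F{\left(g,n \right)} = 37$
$\left(-26254 + F{\left(-10,50 \right)}\right) \left(30184 + 4545\right) = \left(-26254 + 37\right) \left(30184 + 4545\right) = \left(-26217\right) 34729 = -910490193$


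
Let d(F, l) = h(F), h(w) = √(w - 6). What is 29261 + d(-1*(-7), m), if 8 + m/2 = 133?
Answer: 29262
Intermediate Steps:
m = 250 (m = -16 + 2*133 = -16 + 266 = 250)
h(w) = √(-6 + w)
d(F, l) = √(-6 + F)
29261 + d(-1*(-7), m) = 29261 + √(-6 - 1*(-7)) = 29261 + √(-6 + 7) = 29261 + √1 = 29261 + 1 = 29262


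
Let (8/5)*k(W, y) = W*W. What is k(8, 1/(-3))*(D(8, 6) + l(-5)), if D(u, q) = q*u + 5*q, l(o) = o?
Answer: 2920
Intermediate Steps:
D(u, q) = 5*q + q*u
k(W, y) = 5*W²/8 (k(W, y) = 5*(W*W)/8 = 5*W²/8)
k(8, 1/(-3))*(D(8, 6) + l(-5)) = ((5/8)*8²)*(6*(5 + 8) - 5) = ((5/8)*64)*(6*13 - 5) = 40*(78 - 5) = 40*73 = 2920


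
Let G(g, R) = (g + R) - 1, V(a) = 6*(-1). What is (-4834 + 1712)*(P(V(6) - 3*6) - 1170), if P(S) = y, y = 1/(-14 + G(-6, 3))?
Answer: 32876221/9 ≈ 3.6529e+6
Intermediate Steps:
V(a) = -6
G(g, R) = -1 + R + g (G(g, R) = (R + g) - 1 = -1 + R + g)
y = -1/18 (y = 1/(-14 + (-1 + 3 - 6)) = 1/(-14 - 4) = 1/(-18) = -1/18 ≈ -0.055556)
P(S) = -1/18
(-4834 + 1712)*(P(V(6) - 3*6) - 1170) = (-4834 + 1712)*(-1/18 - 1170) = -3122*(-21061/18) = 32876221/9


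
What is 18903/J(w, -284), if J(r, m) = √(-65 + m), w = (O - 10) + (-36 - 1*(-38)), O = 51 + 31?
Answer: -18903*I*√349/349 ≈ -1011.9*I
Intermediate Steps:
O = 82
w = 74 (w = (82 - 10) + (-36 - 1*(-38)) = 72 + (-36 + 38) = 72 + 2 = 74)
18903/J(w, -284) = 18903/(√(-65 - 284)) = 18903/(√(-349)) = 18903/((I*√349)) = 18903*(-I*√349/349) = -18903*I*√349/349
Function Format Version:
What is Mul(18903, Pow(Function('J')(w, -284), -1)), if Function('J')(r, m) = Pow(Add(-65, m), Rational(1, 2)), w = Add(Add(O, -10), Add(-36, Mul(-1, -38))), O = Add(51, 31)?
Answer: Mul(Rational(-18903, 349), I, Pow(349, Rational(1, 2))) ≈ Mul(-1011.9, I)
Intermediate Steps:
O = 82
w = 74 (w = Add(Add(82, -10), Add(-36, Mul(-1, -38))) = Add(72, Add(-36, 38)) = Add(72, 2) = 74)
Mul(18903, Pow(Function('J')(w, -284), -1)) = Mul(18903, Pow(Pow(Add(-65, -284), Rational(1, 2)), -1)) = Mul(18903, Pow(Pow(-349, Rational(1, 2)), -1)) = Mul(18903, Pow(Mul(I, Pow(349, Rational(1, 2))), -1)) = Mul(18903, Mul(Rational(-1, 349), I, Pow(349, Rational(1, 2)))) = Mul(Rational(-18903, 349), I, Pow(349, Rational(1, 2)))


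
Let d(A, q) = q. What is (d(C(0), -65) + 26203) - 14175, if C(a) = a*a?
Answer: 11963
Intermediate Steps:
C(a) = a**2
(d(C(0), -65) + 26203) - 14175 = (-65 + 26203) - 14175 = 26138 - 14175 = 11963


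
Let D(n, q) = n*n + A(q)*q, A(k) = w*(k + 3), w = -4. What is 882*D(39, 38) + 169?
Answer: -4154933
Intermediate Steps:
A(k) = -12 - 4*k (A(k) = -4*(k + 3) = -4*(3 + k) = -12 - 4*k)
D(n, q) = n² + q*(-12 - 4*q) (D(n, q) = n*n + (-12 - 4*q)*q = n² + q*(-12 - 4*q))
882*D(39, 38) + 169 = 882*(39² - 4*38*(3 + 38)) + 169 = 882*(1521 - 4*38*41) + 169 = 882*(1521 - 6232) + 169 = 882*(-4711) + 169 = -4155102 + 169 = -4154933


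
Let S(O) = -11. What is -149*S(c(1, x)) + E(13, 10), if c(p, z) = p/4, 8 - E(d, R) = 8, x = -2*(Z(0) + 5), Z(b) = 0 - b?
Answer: 1639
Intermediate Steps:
Z(b) = -b
x = -10 (x = -2*(-1*0 + 5) = -2*(0 + 5) = -2*5 = -10)
E(d, R) = 0 (E(d, R) = 8 - 1*8 = 8 - 8 = 0)
c(p, z) = p/4 (c(p, z) = p*(1/4) = p/4)
-149*S(c(1, x)) + E(13, 10) = -149*(-11) + 0 = 1639 + 0 = 1639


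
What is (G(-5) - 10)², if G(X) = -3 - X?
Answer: 64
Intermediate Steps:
(G(-5) - 10)² = ((-3 - 1*(-5)) - 10)² = ((-3 + 5) - 10)² = (2 - 10)² = (-8)² = 64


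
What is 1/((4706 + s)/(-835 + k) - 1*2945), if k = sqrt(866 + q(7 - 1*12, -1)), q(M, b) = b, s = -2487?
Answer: -293233295/864352283973 + 317*sqrt(865)/864352283973 ≈ -0.00033924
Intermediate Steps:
k = sqrt(865) (k = sqrt(866 - 1) = sqrt(865) ≈ 29.411)
1/((4706 + s)/(-835 + k) - 1*2945) = 1/((4706 - 2487)/(-835 + sqrt(865)) - 1*2945) = 1/(2219/(-835 + sqrt(865)) - 2945) = 1/(-2945 + 2219/(-835 + sqrt(865)))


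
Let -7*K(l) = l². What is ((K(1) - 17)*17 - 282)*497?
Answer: -284994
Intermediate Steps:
K(l) = -l²/7
((K(1) - 17)*17 - 282)*497 = ((-⅐*1² - 17)*17 - 282)*497 = ((-⅐*1 - 17)*17 - 282)*497 = ((-⅐ - 17)*17 - 282)*497 = (-120/7*17 - 282)*497 = (-2040/7 - 282)*497 = -4014/7*497 = -284994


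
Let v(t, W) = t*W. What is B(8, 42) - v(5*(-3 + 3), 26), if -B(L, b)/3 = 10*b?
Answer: -1260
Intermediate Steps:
B(L, b) = -30*b
v(t, W) = W*t
B(8, 42) - v(5*(-3 + 3), 26) = -30*42 - 26*5*(-3 + 3) = -1260 - 26*5*0 = -1260 - 26*0 = -1260 - 1*0 = -1260 + 0 = -1260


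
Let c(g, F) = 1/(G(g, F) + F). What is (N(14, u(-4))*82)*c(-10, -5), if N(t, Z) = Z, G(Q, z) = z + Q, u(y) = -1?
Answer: 41/10 ≈ 4.1000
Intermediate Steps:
G(Q, z) = Q + z
c(g, F) = 1/(g + 2*F) (c(g, F) = 1/((g + F) + F) = 1/((F + g) + F) = 1/(g + 2*F))
(N(14, u(-4))*82)*c(-10, -5) = (-1*82)/(-10 + 2*(-5)) = -82/(-10 - 10) = -82/(-20) = -82*(-1/20) = 41/10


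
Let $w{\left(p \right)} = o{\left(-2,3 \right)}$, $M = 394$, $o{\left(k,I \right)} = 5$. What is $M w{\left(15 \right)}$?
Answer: $1970$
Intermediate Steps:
$w{\left(p \right)} = 5$
$M w{\left(15 \right)} = 394 \cdot 5 = 1970$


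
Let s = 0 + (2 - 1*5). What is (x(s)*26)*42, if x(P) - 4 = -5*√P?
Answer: 4368 - 5460*I*√3 ≈ 4368.0 - 9457.0*I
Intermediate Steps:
s = -3 (s = 0 + (2 - 5) = 0 - 3 = -3)
x(P) = 4 - 5*√P
(x(s)*26)*42 = ((4 - 5*I*√3)*26)*42 = (104 - 130*I*√3)*42 = 4368 - 5460*I*√3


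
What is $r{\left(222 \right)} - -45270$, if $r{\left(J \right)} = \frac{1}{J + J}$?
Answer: $\frac{20099881}{444} \approx 45270.0$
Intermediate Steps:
$r{\left(J \right)} = \frac{1}{2 J}$
$r{\left(222 \right)} - -45270 = \frac{1}{2 \cdot 222} - -45270 = \frac{1}{2} \cdot \frac{1}{222} + 45270 = \frac{1}{444} + 45270 = \frac{20099881}{444}$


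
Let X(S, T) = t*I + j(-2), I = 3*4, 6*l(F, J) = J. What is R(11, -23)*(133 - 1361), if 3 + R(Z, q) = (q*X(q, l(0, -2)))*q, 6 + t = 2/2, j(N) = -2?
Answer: 40279628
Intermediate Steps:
l(F, J) = J/6
I = 12
t = -5 (t = -6 + 2/2 = -6 + 2*(½) = -6 + 1 = -5)
X(S, T) = -62 (X(S, T) = -5*12 - 2 = -60 - 2 = -62)
R(Z, q) = -3 - 62*q² (R(Z, q) = -3 + (q*(-62))*q = -3 + (-62*q)*q = -3 - 62*q²)
R(11, -23)*(133 - 1361) = (-3 - 62*(-23)²)*(133 - 1361) = (-3 - 62*529)*(-1228) = (-3 - 32798)*(-1228) = -32801*(-1228) = 40279628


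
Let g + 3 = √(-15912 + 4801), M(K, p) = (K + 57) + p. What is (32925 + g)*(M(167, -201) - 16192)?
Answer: -532315818 - 16169*I*√11111 ≈ -5.3232e+8 - 1.7044e+6*I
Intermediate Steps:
M(K, p) = 57 + K + p (M(K, p) = (57 + K) + p = 57 + K + p)
g = -3 + I*√11111 (g = -3 + √(-15912 + 4801) = -3 + √(-11111) = -3 + I*√11111 ≈ -3.0 + 105.41*I)
(32925 + g)*(M(167, -201) - 16192) = (32925 + (-3 + I*√11111))*((57 + 167 - 201) - 16192) = (32922 + I*√11111)*(23 - 16192) = (32922 + I*√11111)*(-16169) = -532315818 - 16169*I*√11111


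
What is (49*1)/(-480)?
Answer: -49/480 ≈ -0.10208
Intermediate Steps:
(49*1)/(-480) = 49*(-1/480) = -49/480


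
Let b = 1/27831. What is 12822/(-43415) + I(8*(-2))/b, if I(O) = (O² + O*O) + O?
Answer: 599308288218/43415 ≈ 1.3804e+7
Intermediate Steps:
I(O) = O + 2*O² (I(O) = (O² + O²) + O = 2*O² + O = O + 2*O²)
b = 1/27831 ≈ 3.5931e-5
12822/(-43415) + I(8*(-2))/b = 12822/(-43415) + ((8*(-2))*(1 + 2*(8*(-2))))/(1/27831) = 12822*(-1/43415) - 16*(1 + 2*(-16))*27831 = -12822/43415 - 16*(1 - 32)*27831 = -12822/43415 - 16*(-31)*27831 = -12822/43415 + 496*27831 = -12822/43415 + 13804176 = 599308288218/43415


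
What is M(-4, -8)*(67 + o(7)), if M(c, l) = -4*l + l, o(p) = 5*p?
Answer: 2448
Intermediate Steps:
M(c, l) = -3*l
M(-4, -8)*(67 + o(7)) = (-3*(-8))*(67 + 5*7) = 24*(67 + 35) = 24*102 = 2448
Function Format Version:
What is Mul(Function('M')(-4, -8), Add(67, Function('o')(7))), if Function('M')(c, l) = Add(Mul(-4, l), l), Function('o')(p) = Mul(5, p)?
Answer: 2448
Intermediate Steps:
Function('M')(c, l) = Mul(-3, l)
Mul(Function('M')(-4, -8), Add(67, Function('o')(7))) = Mul(Mul(-3, -8), Add(67, Mul(5, 7))) = Mul(24, Add(67, 35)) = Mul(24, 102) = 2448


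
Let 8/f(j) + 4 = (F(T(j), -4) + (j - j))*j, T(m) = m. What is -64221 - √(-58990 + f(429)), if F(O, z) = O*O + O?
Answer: -64221 - I*√92360109861728606058/39568813 ≈ -64221.0 - 242.88*I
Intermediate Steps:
F(O, z) = O + O² (F(O, z) = O² + O = O + O²)
f(j) = 8/(-4 + j²*(1 + j)) (f(j) = 8/(-4 + (j*(1 + j) + (j - j))*j) = 8/(-4 + (j*(1 + j) + 0)*j) = 8/(-4 + (j*(1 + j))*j) = 8/(-4 + j²*(1 + j)))
-64221 - √(-58990 + f(429)) = -64221 - √(-58990 + 8/(-4 + 429²*(1 + 429))) = -64221 - √(-58990 + 8/(-4 + 184041*430)) = -64221 - √(-58990 + 8/(-4 + 79137630)) = -64221 - √(-58990 + 8/79137626) = -64221 - √(-58990 + 8*(1/79137626)) = -64221 - √(-58990 + 4/39568813) = -64221 - √(-2334164278866/39568813) = -64221 - I*√92360109861728606058/39568813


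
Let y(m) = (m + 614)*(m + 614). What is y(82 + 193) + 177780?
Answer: 968101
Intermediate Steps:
y(m) = (614 + m)² (y(m) = (614 + m)*(614 + m) = (614 + m)²)
y(82 + 193) + 177780 = (614 + (82 + 193))² + 177780 = (614 + 275)² + 177780 = 889² + 177780 = 790321 + 177780 = 968101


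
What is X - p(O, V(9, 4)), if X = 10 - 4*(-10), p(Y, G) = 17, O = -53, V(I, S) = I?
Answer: 33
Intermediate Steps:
X = 50 (X = 10 + 40 = 50)
X - p(O, V(9, 4)) = 50 - 1*17 = 50 - 17 = 33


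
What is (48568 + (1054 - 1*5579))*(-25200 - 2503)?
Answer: -1220123229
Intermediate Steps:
(48568 + (1054 - 1*5579))*(-25200 - 2503) = (48568 + (1054 - 5579))*(-27703) = (48568 - 4525)*(-27703) = 44043*(-27703) = -1220123229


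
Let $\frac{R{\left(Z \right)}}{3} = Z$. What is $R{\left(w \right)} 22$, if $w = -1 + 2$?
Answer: $66$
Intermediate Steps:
$w = 1$
$R{\left(Z \right)} = 3 Z$
$R{\left(w \right)} 22 = 3 \cdot 1 \cdot 22 = 3 \cdot 22 = 66$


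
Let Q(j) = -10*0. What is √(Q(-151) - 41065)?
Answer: I*√41065 ≈ 202.65*I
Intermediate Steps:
Q(j) = 0
√(Q(-151) - 41065) = √(0 - 41065) = √(-41065) = I*√41065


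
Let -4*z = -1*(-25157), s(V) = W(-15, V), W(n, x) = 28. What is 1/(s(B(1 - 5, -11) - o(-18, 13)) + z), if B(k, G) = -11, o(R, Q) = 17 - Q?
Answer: -4/25045 ≈ -0.00015971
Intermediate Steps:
s(V) = 28
z = -25157/4 (z = -(-1)*(-25157)/4 = -¼*25157 = -25157/4 ≈ -6289.3)
1/(s(B(1 - 5, -11) - o(-18, 13)) + z) = 1/(28 - 25157/4) = 1/(-25045/4) = -4/25045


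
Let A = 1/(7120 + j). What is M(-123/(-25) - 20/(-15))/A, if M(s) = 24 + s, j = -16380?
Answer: -4202188/15 ≈ -2.8015e+5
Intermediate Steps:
A = -1/9260 (A = 1/(7120 - 16380) = 1/(-9260) = -1/9260 ≈ -0.00010799)
M(-123/(-25) - 20/(-15))/A = (24 + (-123/(-25) - 20/(-15)))/(-1/9260) = (24 + (-123*(-1/25) - 20*(-1/15)))*(-9260) = (24 + (123/25 + 4/3))*(-9260) = (24 + 469/75)*(-9260) = (2269/75)*(-9260) = -4202188/15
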